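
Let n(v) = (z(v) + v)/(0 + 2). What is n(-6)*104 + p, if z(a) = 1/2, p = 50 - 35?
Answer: -271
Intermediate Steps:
p = 15
z(a) = ½ (z(a) = 1*(½) = ½)
n(v) = ¼ + v/2 (n(v) = (½ + v)/(0 + 2) = (½ + v)/2 = (½ + v)*(½) = ¼ + v/2)
n(-6)*104 + p = (¼ + (½)*(-6))*104 + 15 = (¼ - 3)*104 + 15 = -11/4*104 + 15 = -286 + 15 = -271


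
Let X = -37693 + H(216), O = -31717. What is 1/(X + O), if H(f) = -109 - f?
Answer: -1/69735 ≈ -1.4340e-5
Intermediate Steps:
X = -38018 (X = -37693 + (-109 - 1*216) = -37693 + (-109 - 216) = -37693 - 325 = -38018)
1/(X + O) = 1/(-38018 - 31717) = 1/(-69735) = -1/69735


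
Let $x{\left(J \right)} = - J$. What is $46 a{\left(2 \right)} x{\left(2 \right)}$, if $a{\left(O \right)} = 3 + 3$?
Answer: $-552$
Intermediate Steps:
$a{\left(O \right)} = 6$
$46 a{\left(2 \right)} x{\left(2 \right)} = 46 \cdot 6 \left(\left(-1\right) 2\right) = 276 \left(-2\right) = -552$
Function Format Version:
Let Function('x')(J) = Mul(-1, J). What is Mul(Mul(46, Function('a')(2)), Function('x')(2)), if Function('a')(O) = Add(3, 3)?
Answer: -552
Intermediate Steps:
Function('a')(O) = 6
Mul(Mul(46, Function('a')(2)), Function('x')(2)) = Mul(Mul(46, 6), Mul(-1, 2)) = Mul(276, -2) = -552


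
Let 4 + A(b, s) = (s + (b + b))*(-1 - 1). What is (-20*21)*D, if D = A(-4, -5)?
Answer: -9240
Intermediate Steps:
A(b, s) = -4 - 4*b - 2*s (A(b, s) = -4 + (s + (b + b))*(-1 - 1) = -4 + (s + 2*b)*(-2) = -4 + (-4*b - 2*s) = -4 - 4*b - 2*s)
D = 22 (D = -4 - 4*(-4) - 2*(-5) = -4 + 16 + 10 = 22)
(-20*21)*D = -20*21*22 = -420*22 = -9240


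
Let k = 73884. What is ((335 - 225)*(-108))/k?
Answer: -990/6157 ≈ -0.16079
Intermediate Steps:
((335 - 225)*(-108))/k = ((335 - 225)*(-108))/73884 = (110*(-108))*(1/73884) = -11880*1/73884 = -990/6157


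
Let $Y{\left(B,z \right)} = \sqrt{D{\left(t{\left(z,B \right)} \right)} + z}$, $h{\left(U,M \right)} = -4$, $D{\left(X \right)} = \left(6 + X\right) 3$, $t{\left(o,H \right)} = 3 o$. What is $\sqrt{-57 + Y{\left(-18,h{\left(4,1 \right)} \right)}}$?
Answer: $\sqrt{-57 + i \sqrt{22}} \approx 0.31037 + 7.5562 i$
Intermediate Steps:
$D{\left(X \right)} = 18 + 3 X$
$Y{\left(B,z \right)} = \sqrt{18 + 10 z}$ ($Y{\left(B,z \right)} = \sqrt{\left(18 + 3 \cdot 3 z\right) + z} = \sqrt{\left(18 + 9 z\right) + z} = \sqrt{18 + 10 z}$)
$\sqrt{-57 + Y{\left(-18,h{\left(4,1 \right)} \right)}} = \sqrt{-57 + \sqrt{18 + 10 \left(-4\right)}} = \sqrt{-57 + \sqrt{18 - 40}} = \sqrt{-57 + \sqrt{-22}} = \sqrt{-57 + i \sqrt{22}}$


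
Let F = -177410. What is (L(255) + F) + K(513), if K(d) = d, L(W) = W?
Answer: -176642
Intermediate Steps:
(L(255) + F) + K(513) = (255 - 177410) + 513 = -177155 + 513 = -176642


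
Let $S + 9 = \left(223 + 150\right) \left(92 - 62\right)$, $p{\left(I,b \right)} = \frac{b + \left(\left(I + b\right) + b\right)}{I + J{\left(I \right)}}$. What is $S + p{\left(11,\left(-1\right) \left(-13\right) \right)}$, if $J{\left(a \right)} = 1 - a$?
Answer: $11231$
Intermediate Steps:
$p{\left(I,b \right)} = I + 3 b$ ($p{\left(I,b \right)} = \frac{b + \left(\left(I + b\right) + b\right)}{I - \left(-1 + I\right)} = \frac{b + \left(I + 2 b\right)}{1} = \left(I + 3 b\right) 1 = I + 3 b$)
$S = 11181$ ($S = -9 + \left(223 + 150\right) \left(92 - 62\right) = -9 + 373 \cdot 30 = -9 + 11190 = 11181$)
$S + p{\left(11,\left(-1\right) \left(-13\right) \right)} = 11181 + \left(11 + 3 \left(\left(-1\right) \left(-13\right)\right)\right) = 11181 + \left(11 + 3 \cdot 13\right) = 11181 + \left(11 + 39\right) = 11181 + 50 = 11231$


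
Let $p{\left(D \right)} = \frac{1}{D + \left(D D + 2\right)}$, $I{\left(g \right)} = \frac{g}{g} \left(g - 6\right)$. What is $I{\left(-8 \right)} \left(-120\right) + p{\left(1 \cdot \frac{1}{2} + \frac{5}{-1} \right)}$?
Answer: $\frac{119284}{71} \approx 1680.1$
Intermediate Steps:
$I{\left(g \right)} = -6 + g$ ($I{\left(g \right)} = 1 \left(-6 + g\right) = -6 + g$)
$p{\left(D \right)} = \frac{1}{2 + D + D^{2}}$ ($p{\left(D \right)} = \frac{1}{D + \left(D^{2} + 2\right)} = \frac{1}{D + \left(2 + D^{2}\right)} = \frac{1}{2 + D + D^{2}}$)
$I{\left(-8 \right)} \left(-120\right) + p{\left(1 \cdot \frac{1}{2} + \frac{5}{-1} \right)} = \left(-6 - 8\right) \left(-120\right) + \frac{1}{2 + \left(1 \cdot \frac{1}{2} + \frac{5}{-1}\right) + \left(1 \cdot \frac{1}{2} + \frac{5}{-1}\right)^{2}} = \left(-14\right) \left(-120\right) + \frac{1}{2 + \left(1 \cdot \frac{1}{2} + 5 \left(-1\right)\right) + \left(1 \cdot \frac{1}{2} + 5 \left(-1\right)\right)^{2}} = 1680 + \frac{1}{2 + \left(\frac{1}{2} - 5\right) + \left(\frac{1}{2} - 5\right)^{2}} = 1680 + \frac{1}{2 - \frac{9}{2} + \left(- \frac{9}{2}\right)^{2}} = 1680 + \frac{1}{2 - \frac{9}{2} + \frac{81}{4}} = 1680 + \frac{1}{\frac{71}{4}} = 1680 + \frac{4}{71} = \frac{119284}{71}$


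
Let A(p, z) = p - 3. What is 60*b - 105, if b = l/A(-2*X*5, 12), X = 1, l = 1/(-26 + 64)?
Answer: -25965/247 ≈ -105.12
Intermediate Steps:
l = 1/38 ≈ 0.026316
A(p, z) = -3 + p
b = -1/494 (b = 1/(38*(-3 - 2*1*5)) = 1/(38*(-3 - 2*5)) = 1/(38*(-3 - 10)) = (1/38)/(-13) = (1/38)*(-1/13) = -1/494 ≈ -0.0020243)
60*b - 105 = 60*(-1/494) - 105 = -30/247 - 105 = -25965/247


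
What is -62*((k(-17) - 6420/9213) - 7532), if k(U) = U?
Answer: 1437477378/3071 ≈ 4.6808e+5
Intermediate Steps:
-62*((k(-17) - 6420/9213) - 7532) = -62*((-17 - 6420/9213) - 7532) = -62*((-17 - 6420*1/9213) - 7532) = -62*((-17 - 2140/3071) - 7532) = -62*(-54347/3071 - 7532) = -62*(-23185119/3071) = 1437477378/3071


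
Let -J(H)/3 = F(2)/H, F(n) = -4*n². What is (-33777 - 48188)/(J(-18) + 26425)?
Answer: -245895/79267 ≈ -3.1021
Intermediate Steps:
J(H) = 48/H (J(H) = -3*(-4*2²)/H = -3*(-4*4)/H = -(-48)/H = 48/H)
(-33777 - 48188)/(J(-18) + 26425) = (-33777 - 48188)/(48/(-18) + 26425) = -81965/(48*(-1/18) + 26425) = -81965/(-8/3 + 26425) = -81965/79267/3 = -81965*3/79267 = -245895/79267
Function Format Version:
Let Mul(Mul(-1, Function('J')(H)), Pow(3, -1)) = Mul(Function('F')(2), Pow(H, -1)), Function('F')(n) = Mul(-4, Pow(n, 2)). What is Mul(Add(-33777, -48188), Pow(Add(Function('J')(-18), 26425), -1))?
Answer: Rational(-245895, 79267) ≈ -3.1021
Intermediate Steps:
Function('J')(H) = Mul(48, Pow(H, -1)) (Function('J')(H) = Mul(-3, Mul(Mul(-4, Pow(2, 2)), Pow(H, -1))) = Mul(-3, Mul(Mul(-4, 4), Pow(H, -1))) = Mul(-3, Mul(-16, Pow(H, -1))) = Mul(48, Pow(H, -1)))
Mul(Add(-33777, -48188), Pow(Add(Function('J')(-18), 26425), -1)) = Mul(Add(-33777, -48188), Pow(Add(Mul(48, Pow(-18, -1)), 26425), -1)) = Mul(-81965, Pow(Add(Mul(48, Rational(-1, 18)), 26425), -1)) = Mul(-81965, Pow(Add(Rational(-8, 3), 26425), -1)) = Mul(-81965, Pow(Rational(79267, 3), -1)) = Mul(-81965, Rational(3, 79267)) = Rational(-245895, 79267)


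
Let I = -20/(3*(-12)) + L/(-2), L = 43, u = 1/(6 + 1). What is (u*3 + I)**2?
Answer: 6682225/15876 ≈ 420.90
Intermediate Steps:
u = 1/7 ≈ 0.14286
I = -377/18 (I = -20/(3*(-12)) + 43/(-2) = -20/(-36) + 43*(-1/2) = -20*(-1/36) - 43/2 = 5/9 - 43/2 = -377/18 ≈ -20.944)
(u*3 + I)**2 = ((1/7)*3 - 377/18)**2 = (3/7 - 377/18)**2 = (-2585/126)**2 = 6682225/15876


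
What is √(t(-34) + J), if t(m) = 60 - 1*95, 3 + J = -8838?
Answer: 2*I*√2219 ≈ 94.213*I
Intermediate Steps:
J = -8841 (J = -3 - 8838 = -8841)
t(m) = -35 (t(m) = 60 - 95 = -35)
√(t(-34) + J) = √(-35 - 8841) = √(-8876) = 2*I*√2219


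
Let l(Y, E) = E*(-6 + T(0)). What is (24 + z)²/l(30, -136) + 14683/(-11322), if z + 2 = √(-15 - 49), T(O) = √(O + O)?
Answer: -17711/22644 + 22*I/51 ≈ -0.78215 + 0.43137*I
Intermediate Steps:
T(O) = √2*√O (T(O) = √(2*O) = √2*√O)
z = -2 + 8*I (z = -2 + √(-15 - 49) = -2 + √(-64) = -2 + 8*I ≈ -2.0 + 8.0*I)
l(Y, E) = -6*E (l(Y, E) = E*(-6 + √2*√0) = E*(-6 + √2*0) = E*(-6 + 0) = E*(-6) = -6*E)
(24 + z)²/l(30, -136) + 14683/(-11322) = (24 + (-2 + 8*I))²/((-6*(-136))) + 14683/(-11322) = (22 + 8*I)²/816 + 14683*(-1/11322) = (22 + 8*I)²*(1/816) - 14683/11322 = (22 + 8*I)²/816 - 14683/11322 = -14683/11322 + (22 + 8*I)²/816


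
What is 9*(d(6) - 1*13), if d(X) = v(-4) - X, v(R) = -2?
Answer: -189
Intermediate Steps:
d(X) = -2 - X
9*(d(6) - 1*13) = 9*((-2 - 1*6) - 1*13) = 9*((-2 - 6) - 13) = 9*(-8 - 13) = 9*(-21) = -189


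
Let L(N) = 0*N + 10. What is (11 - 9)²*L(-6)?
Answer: 40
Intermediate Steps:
L(N) = 10 (L(N) = 0 + 10 = 10)
(11 - 9)²*L(-6) = (11 - 9)²*10 = 2²*10 = 4*10 = 40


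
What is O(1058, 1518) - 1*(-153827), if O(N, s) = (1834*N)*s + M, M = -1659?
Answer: 2945636864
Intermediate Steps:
O(N, s) = -1659 + 1834*N*s (O(N, s) = (1834*N)*s - 1659 = 1834*N*s - 1659 = -1659 + 1834*N*s)
O(1058, 1518) - 1*(-153827) = (-1659 + 1834*1058*1518) - 1*(-153827) = (-1659 + 2945484696) + 153827 = 2945483037 + 153827 = 2945636864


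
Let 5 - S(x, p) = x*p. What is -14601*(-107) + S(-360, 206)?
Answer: 1636472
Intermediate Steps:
S(x, p) = 5 - p*x (S(x, p) = 5 - x*p = 5 - p*x)
-14601*(-107) + S(-360, 206) = -14601*(-107) + (5 - 1*206*(-360)) = 1562307 + (5 + 74160) = 1562307 + 74165 = 1636472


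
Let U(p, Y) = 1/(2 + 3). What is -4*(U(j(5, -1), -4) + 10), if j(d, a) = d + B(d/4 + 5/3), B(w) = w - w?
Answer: -204/5 ≈ -40.800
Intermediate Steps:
B(w) = 0
j(d, a) = d (j(d, a) = d + 0 = d)
U(p, Y) = ⅕ (U(p, Y) = 1/5 = ⅕)
-4*(U(j(5, -1), -4) + 10) = -4*(⅕ + 10) = -4*51/5 = -204/5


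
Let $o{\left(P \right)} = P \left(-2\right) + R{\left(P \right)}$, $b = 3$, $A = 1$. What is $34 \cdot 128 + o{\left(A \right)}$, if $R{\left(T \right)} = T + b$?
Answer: $4354$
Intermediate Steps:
$R{\left(T \right)} = 3 + T$ ($R{\left(T \right)} = T + 3 = 3 + T$)
$o{\left(P \right)} = 3 - P$ ($o{\left(P \right)} = P \left(-2\right) + \left(3 + P\right) = - 2 P + \left(3 + P\right) = 3 - P$)
$34 \cdot 128 + o{\left(A \right)} = 34 \cdot 128 + \left(3 - 1\right) = 4352 + \left(3 - 1\right) = 4352 + 2 = 4354$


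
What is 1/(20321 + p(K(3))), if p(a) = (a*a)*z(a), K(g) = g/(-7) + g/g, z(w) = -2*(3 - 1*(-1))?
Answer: 49/995601 ≈ 4.9216e-5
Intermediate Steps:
z(w) = -8 (z(w) = -2*(3 + 1) = -2*4 = -8)
K(g) = 1 - g/7 (K(g) = g*(-1/7) + 1 = -g/7 + 1 = 1 - g/7)
p(a) = -8*a**2 (p(a) = (a*a)*(-8) = a**2*(-8) = -8*a**2)
1/(20321 + p(K(3))) = 1/(20321 - 8*(1 - 1/7*3)**2) = 1/(20321 - 8*(1 - 3/7)**2) = 1/(20321 - 8*(4/7)**2) = 1/(20321 - 8*16/49) = 1/(20321 - 128/49) = 1/(995601/49) = 49/995601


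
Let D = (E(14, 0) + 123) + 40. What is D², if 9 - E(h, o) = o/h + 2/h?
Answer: 1447209/49 ≈ 29535.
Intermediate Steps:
E(h, o) = 9 - 2/h - o/h (E(h, o) = 9 - (o/h + 2/h) = 9 - (2/h + o/h) = 9 + (-2/h - o/h) = 9 - 2/h - o/h)
D = 1203/7 (D = ((-2 - 1*0 + 9*14)/14 + 123) + 40 = ((-2 + 0 + 126)/14 + 123) + 40 = ((1/14)*124 + 123) + 40 = (62/7 + 123) + 40 = 923/7 + 40 = 1203/7 ≈ 171.86)
D² = (1203/7)² = 1447209/49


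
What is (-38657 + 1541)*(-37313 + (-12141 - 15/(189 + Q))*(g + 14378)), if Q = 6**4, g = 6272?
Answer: 102374868778388/11 ≈ 9.3068e+12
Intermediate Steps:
Q = 1296
(-38657 + 1541)*(-37313 + (-12141 - 15/(189 + Q))*(g + 14378)) = (-38657 + 1541)*(-37313 + (-12141 - 15/(189 + 1296))*(6272 + 14378)) = -37116*(-37313 + (-12141 - 15/1485)*20650) = -37116*(-37313 + (-12141 - 15*1/1485)*20650) = -37116*(-37313 + (-12141 - 1/99)*20650) = -37116*(-37313 - 1201960/99*20650) = -37116*(-37313 - 24820474000/99) = -37116*(-24824167987/99) = 102374868778388/11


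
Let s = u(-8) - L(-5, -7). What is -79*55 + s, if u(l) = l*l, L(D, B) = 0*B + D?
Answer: -4276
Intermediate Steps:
L(D, B) = D (L(D, B) = 0 + D = D)
u(l) = l**2
s = 69 (s = (-8)**2 - 1*(-5) = 64 + 5 = 69)
-79*55 + s = -79*55 + 69 = -4345 + 69 = -4276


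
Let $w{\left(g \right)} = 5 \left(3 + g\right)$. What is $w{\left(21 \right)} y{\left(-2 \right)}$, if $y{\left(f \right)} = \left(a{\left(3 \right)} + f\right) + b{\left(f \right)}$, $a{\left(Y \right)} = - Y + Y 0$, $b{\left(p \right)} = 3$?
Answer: $-240$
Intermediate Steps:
$a{\left(Y \right)} = - Y$ ($a{\left(Y \right)} = - Y + 0 = - Y$)
$w{\left(g \right)} = 15 + 5 g$
$y{\left(f \right)} = f$ ($y{\left(f \right)} = \left(\left(-1\right) 3 + f\right) + 3 = \left(-3 + f\right) + 3 = f$)
$w{\left(21 \right)} y{\left(-2 \right)} = \left(15 + 5 \cdot 21\right) \left(-2\right) = \left(15 + 105\right) \left(-2\right) = 120 \left(-2\right) = -240$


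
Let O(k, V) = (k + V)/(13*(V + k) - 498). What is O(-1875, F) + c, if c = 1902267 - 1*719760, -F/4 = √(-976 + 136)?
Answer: 244754324705506/206979163 + 1328*I*√210/206979163 ≈ 1.1825e+6 + 9.2978e-5*I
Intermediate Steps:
F = -8*I*√210 (F = -4*√(-976 + 136) = -8*I*√210 ≈ -115.93*I)
O(k, V) = (V + k)/(-498 + 13*V + 13*k) (O(k, V) = (V + k)/((13*V + 13*k) - 498) = (V + k)/(-498 + 13*V + 13*k))
c = 1182507 (c = 1902267 - 719760 = 1182507)
O(-1875, F) + c = (-8*I*√210 - 1875)/(-498 + 13*(-8*I*√210) + 13*(-1875)) + 1182507 = (-1875 - 8*I*√210)/(-498 - 104*I*√210 - 24375) + 1182507 = (-1875 - 8*I*√210)/(-24873 - 104*I*√210) + 1182507 = 1182507 + (-1875 - 8*I*√210)/(-24873 - 104*I*√210)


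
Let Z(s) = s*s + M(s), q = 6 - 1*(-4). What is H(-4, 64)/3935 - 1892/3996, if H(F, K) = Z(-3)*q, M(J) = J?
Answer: -360263/786213 ≈ -0.45823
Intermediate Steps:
q = 10 (q = 6 + 4 = 10)
Z(s) = s + s**2 (Z(s) = s*s + s = s**2 + s = s + s**2)
H(F, K) = 60 (H(F, K) = -3*(1 - 3)*10 = -3*(-2)*10 = 6*10 = 60)
H(-4, 64)/3935 - 1892/3996 = 60/3935 - 1892/3996 = 60*(1/3935) - 1892*1/3996 = 12/787 - 473/999 = -360263/786213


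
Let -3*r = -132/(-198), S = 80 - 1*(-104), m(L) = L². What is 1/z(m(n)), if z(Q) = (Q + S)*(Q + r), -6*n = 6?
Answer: 9/1295 ≈ 0.0069498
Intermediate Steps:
n = -1 (n = -⅙*6 = -1)
S = 184 (S = 80 + 104 = 184)
r = -2/9 (r = -(-44)/(-198) = -(-44)*(-1)/198 = -⅓*⅔ = -2/9 ≈ -0.22222)
z(Q) = (184 + Q)*(-2/9 + Q) (z(Q) = (Q + 184)*(Q - 2/9) = (184 + Q)*(-2/9 + Q))
1/z(m(n)) = 1/(-368/9 + ((-1)²)² + (1654/9)*(-1)²) = 1/(-368/9 + 1² + (1654/9)*1) = 1/(-368/9 + 1 + 1654/9) = 1/(1295/9) = 9/1295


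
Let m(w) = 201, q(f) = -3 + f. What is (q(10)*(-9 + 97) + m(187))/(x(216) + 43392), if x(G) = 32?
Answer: 817/43424 ≈ 0.018814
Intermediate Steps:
(q(10)*(-9 + 97) + m(187))/(x(216) + 43392) = ((-3 + 10)*(-9 + 97) + 201)/(32 + 43392) = (7*88 + 201)/43424 = (616 + 201)*(1/43424) = 817*(1/43424) = 817/43424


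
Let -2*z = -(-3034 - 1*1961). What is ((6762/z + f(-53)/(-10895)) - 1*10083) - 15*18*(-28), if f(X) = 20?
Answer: -9163361897/3628035 ≈ -2525.7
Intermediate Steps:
z = -4995/2 (z = -(-1)*(-3034 - 1*1961)/2 = -(-1)*(-3034 - 1961)/2 = -(-1)*(-4995)/2 = -½*4995 = -4995/2 ≈ -2497.5)
((6762/z + f(-53)/(-10895)) - 1*10083) - 15*18*(-28) = ((6762/(-4995/2) + 20/(-10895)) - 1*10083) - 15*18*(-28) = ((6762*(-2/4995) + 20*(-1/10895)) - 10083) - 270*(-28) = ((-4508/1665 - 4/2179) - 10083) + 7560 = (-9829592/3628035 - 10083) + 7560 = -36591306497/3628035 + 7560 = -9163361897/3628035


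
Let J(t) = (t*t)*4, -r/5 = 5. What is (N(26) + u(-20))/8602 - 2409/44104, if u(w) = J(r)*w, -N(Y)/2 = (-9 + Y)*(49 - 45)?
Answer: -1115960181/189691304 ≈ -5.8830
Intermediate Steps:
N(Y) = 72 - 8*Y (N(Y) = -2*(-9 + Y)*(49 - 45) = -2*(-9 + Y)*4 = -2*(-36 + 4*Y) = 72 - 8*Y)
r = -25 (r = -5*5 = -25)
J(t) = 4*t**2 (J(t) = t**2*4 = 4*t**2)
u(w) = 2500*w (u(w) = (4*(-25)**2)*w = (4*625)*w = 2500*w)
(N(26) + u(-20))/8602 - 2409/44104 = ((72 - 8*26) + 2500*(-20))/8602 - 2409/44104 = ((72 - 208) - 50000)*(1/8602) - 2409*1/44104 = (-136 - 50000)*(1/8602) - 2409/44104 = -50136*1/8602 - 2409/44104 = -25068/4301 - 2409/44104 = -1115960181/189691304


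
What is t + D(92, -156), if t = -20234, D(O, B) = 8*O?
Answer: -19498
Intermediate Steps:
t + D(92, -156) = -20234 + 8*92 = -20234 + 736 = -19498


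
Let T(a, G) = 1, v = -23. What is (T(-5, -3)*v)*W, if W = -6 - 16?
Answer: 506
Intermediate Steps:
W = -22
(T(-5, -3)*v)*W = (1*(-23))*(-22) = -23*(-22) = 506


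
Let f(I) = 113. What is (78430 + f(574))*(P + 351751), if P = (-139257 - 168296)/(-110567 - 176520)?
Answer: 7931542869081270/287087 ≈ 2.7628e+10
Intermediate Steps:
P = 307553/287087 (P = -307553/(-287087) = -307553*(-1/287087) = 307553/287087 ≈ 1.0713)
(78430 + f(574))*(P + 351751) = (78430 + 113)*(307553/287087 + 351751) = 78543*(100983446890/287087) = 7931542869081270/287087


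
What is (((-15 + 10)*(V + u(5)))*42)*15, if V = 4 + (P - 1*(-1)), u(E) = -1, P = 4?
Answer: -25200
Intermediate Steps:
V = 9 (V = 4 + (4 - 1*(-1)) = 4 + (4 + 1) = 4 + 5 = 9)
(((-15 + 10)*(V + u(5)))*42)*15 = (((-15 + 10)*(9 - 1))*42)*15 = (-5*8*42)*15 = -40*42*15 = -1680*15 = -25200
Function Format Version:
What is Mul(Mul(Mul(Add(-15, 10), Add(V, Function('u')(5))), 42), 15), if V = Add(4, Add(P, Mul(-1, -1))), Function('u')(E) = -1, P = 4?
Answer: -25200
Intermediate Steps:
V = 9 (V = Add(4, Add(4, Mul(-1, -1))) = Add(4, Add(4, 1)) = Add(4, 5) = 9)
Mul(Mul(Mul(Add(-15, 10), Add(V, Function('u')(5))), 42), 15) = Mul(Mul(Mul(Add(-15, 10), Add(9, -1)), 42), 15) = Mul(Mul(Mul(-5, 8), 42), 15) = Mul(Mul(-40, 42), 15) = Mul(-1680, 15) = -25200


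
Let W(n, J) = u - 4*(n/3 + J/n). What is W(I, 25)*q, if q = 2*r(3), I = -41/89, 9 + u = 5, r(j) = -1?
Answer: -4678472/10947 ≈ -427.38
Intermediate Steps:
u = -4 (u = -9 + 5 = -4)
I = -41/89 (I = -41*1/89 = -41/89 ≈ -0.46067)
q = -2 (q = 2*(-1) = -2)
W(n, J) = -4 - 4*n/3 - 4*J/n (W(n, J) = -4 - 4*(n/3 + J/n) = -4 + (-4*n/3 - 4*J/n) = -4 - 4*n/3 - 4*J/n)
W(I, 25)*q = (-4 - 4/3*(-41/89) - 4*25/(-41/89))*(-2) = (-4 + 164/267 - 4*25*(-89/41))*(-2) = (-4 + 164/267 + 8900/41)*(-2) = (2339236/10947)*(-2) = -4678472/10947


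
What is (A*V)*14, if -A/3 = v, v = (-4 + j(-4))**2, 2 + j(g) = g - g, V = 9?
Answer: -13608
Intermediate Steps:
j(g) = -2 (j(g) = -2 + (g - g) = -2 + 0 = -2)
v = 36 (v = (-4 - 2)**2 = (-6)**2 = 36)
A = -108 (A = -3*36 = -108)
(A*V)*14 = -108*9*14 = -972*14 = -13608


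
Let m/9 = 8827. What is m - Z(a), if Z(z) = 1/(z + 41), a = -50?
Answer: 714988/9 ≈ 79443.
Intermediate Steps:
m = 79443 (m = 9*8827 = 79443)
Z(z) = 1/(41 + z)
m - Z(a) = 79443 - 1/(41 - 50) = 79443 - 1/(-9) = 79443 - 1*(-⅑) = 79443 + ⅑ = 714988/9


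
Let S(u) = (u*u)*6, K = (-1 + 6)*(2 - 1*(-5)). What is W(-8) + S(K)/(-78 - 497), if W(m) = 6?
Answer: -156/23 ≈ -6.7826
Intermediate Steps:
K = 35 (K = 5*(2 + 5) = 5*7 = 35)
S(u) = 6*u**2 (S(u) = u**2*6 = 6*u**2)
W(-8) + S(K)/(-78 - 497) = 6 + (6*35**2)/(-78 - 497) = 6 + (6*1225)/(-575) = 6 + 7350*(-1/575) = 6 - 294/23 = -156/23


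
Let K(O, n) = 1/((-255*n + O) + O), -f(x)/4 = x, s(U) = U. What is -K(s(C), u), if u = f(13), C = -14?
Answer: -1/13232 ≈ -7.5574e-5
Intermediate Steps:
f(x) = -4*x
u = -52 (u = -4*13 = -52)
K(O, n) = 1/(-255*n + 2*O) (K(O, n) = 1/((O - 255*n) + O) = 1/(-255*n + 2*O))
-K(s(C), u) = -1/(-255*(-52) + 2*(-14)) = -1/(13260 - 28) = -1/13232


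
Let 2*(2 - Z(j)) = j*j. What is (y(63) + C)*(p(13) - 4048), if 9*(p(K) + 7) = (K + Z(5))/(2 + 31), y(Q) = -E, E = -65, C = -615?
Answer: 60216625/27 ≈ 2.2302e+6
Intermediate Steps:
Z(j) = 2 - j²/2 (Z(j) = 2 - j*j/2 = 2 - j²/2)
y(Q) = 65 (y(Q) = -1*(-65) = 65)
p(K) = -1393/198 + K/297 (p(K) = -7 + ((K + (2 - ½*5²))/(2 + 31))/9 = -7 + ((K + (2 - ½*25))/33)/9 = -7 + ((K + (2 - 25/2))*(1/33))/9 = -7 + ((K - 21/2)*(1/33))/9 = -7 + ((-21/2 + K)*(1/33))/9 = -7 + (-7/22 + K/33)/9 = -7 + (-7/198 + K/297) = -1393/198 + K/297)
(y(63) + C)*(p(13) - 4048) = (65 - 615)*((-1393/198 + (1/297)*13) - 4048) = -550*((-1393/198 + 13/297) - 4048) = -550*(-4153/594 - 4048) = -550*(-2408665/594) = 60216625/27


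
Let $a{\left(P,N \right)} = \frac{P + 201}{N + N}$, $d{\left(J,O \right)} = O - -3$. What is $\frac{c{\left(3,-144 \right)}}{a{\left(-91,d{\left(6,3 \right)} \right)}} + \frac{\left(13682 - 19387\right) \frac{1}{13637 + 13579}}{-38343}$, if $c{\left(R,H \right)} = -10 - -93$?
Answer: $\frac{74240681657}{8199267120} \approx 9.0546$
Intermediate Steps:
$c{\left(R,H \right)} = 83$ ($c{\left(R,H \right)} = -10 + 93 = 83$)
$d{\left(J,O \right)} = 3 + O$ ($d{\left(J,O \right)} = O + 3 = 3 + O$)
$a{\left(P,N \right)} = \frac{201 + P}{2 N}$
$\frac{c{\left(3,-144 \right)}}{a{\left(-91,d{\left(6,3 \right)} \right)}} + \frac{\left(13682 - 19387\right) \frac{1}{13637 + 13579}}{-38343} = \frac{83}{\frac{1}{2} \frac{1}{3 + 3} \left(201 - 91\right)} + \frac{\left(13682 - 19387\right) \frac{1}{13637 + 13579}}{-38343} = \frac{83}{\frac{1}{2} \cdot \frac{1}{6} \cdot 110} + - \frac{5705}{27216} \left(- \frac{1}{38343}\right) = \frac{83}{\frac{1}{2} \cdot \frac{1}{6} \cdot 110} + \left(-5705\right) \frac{1}{27216} \left(- \frac{1}{38343}\right) = \frac{83}{\frac{55}{6}} - - \frac{815}{149077584} = 83 \cdot \frac{6}{55} + \frac{815}{149077584} = \frac{498}{55} + \frac{815}{149077584} = \frac{74240681657}{8199267120}$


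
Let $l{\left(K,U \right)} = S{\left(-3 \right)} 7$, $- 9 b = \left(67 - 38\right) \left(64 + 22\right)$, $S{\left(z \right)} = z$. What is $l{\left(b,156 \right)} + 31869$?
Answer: $31848$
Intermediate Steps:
$b = - \frac{2494}{9}$ ($b = - \frac{\left(67 - 38\right) \left(64 + 22\right)}{9} = - \frac{29 \cdot 86}{9} = \left(- \frac{1}{9}\right) 2494 = - \frac{2494}{9} \approx -277.11$)
$l{\left(K,U \right)} = -21$ ($l{\left(K,U \right)} = \left(-3\right) 7 = -21$)
$l{\left(b,156 \right)} + 31869 = -21 + 31869 = 31848$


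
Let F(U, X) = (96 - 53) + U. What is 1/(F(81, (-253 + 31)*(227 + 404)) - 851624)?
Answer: -1/851500 ≈ -1.1744e-6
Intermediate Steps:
F(U, X) = 43 + U
1/(F(81, (-253 + 31)*(227 + 404)) - 851624) = 1/((43 + 81) - 851624) = 1/(124 - 851624) = 1/(-851500) = -1/851500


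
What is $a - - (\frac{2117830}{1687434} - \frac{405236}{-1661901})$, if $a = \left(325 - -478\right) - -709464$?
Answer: $\frac{110657790186679574}{155797125113} \approx 7.1027 \cdot 10^{5}$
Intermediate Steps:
$a = 710267$ ($a = \left(325 + 478\right) + 709464 = 803 + 709464 = 710267$)
$a - - (\frac{2117830}{1687434} - \frac{405236}{-1661901}) = 710267 - - (\frac{2117830}{1687434} - \frac{405236}{-1661901}) = 710267 - - (2117830 \cdot \frac{1}{1687434} - - \frac{405236}{1661901}) = 710267 - - (\frac{1058915}{843717} + \frac{405236}{1661901}) = 710267 - \left(-1\right) \frac{233524044403}{155797125113} = 710267 - - \frac{233524044403}{155797125113} = 710267 + \frac{233524044403}{155797125113} = \frac{110657790186679574}{155797125113}$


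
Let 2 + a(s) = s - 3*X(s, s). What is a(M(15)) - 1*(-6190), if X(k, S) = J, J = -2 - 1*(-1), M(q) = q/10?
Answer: 12385/2 ≈ 6192.5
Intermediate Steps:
M(q) = q/10 (M(q) = q*(⅒) = q/10)
J = -1 (J = -2 + 1 = -1)
X(k, S) = -1
a(s) = 1 + s (a(s) = -2 + (s - 3*(-1)) = -2 + (s + 3) = -2 + (3 + s) = 1 + s)
a(M(15)) - 1*(-6190) = (1 + (⅒)*15) - 1*(-6190) = (1 + 3/2) + 6190 = 5/2 + 6190 = 12385/2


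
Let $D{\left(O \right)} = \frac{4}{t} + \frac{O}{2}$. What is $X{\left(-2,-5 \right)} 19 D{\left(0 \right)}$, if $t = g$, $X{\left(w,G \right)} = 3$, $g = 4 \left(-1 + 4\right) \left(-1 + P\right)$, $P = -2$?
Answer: $- \frac{19}{3} \approx -6.3333$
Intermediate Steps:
$g = -36$ ($g = 4 \left(-1 + 4\right) \left(-1 - 2\right) = 4 \cdot 3 \left(-3\right) = 4 \left(-9\right) = -36$)
$t = -36$
$D{\left(O \right)} = - \frac{1}{9} + \frac{O}{2}$ ($D{\left(O \right)} = \frac{4}{-36} + \frac{O}{2} = 4 \left(- \frac{1}{36}\right) + O \frac{1}{2} = - \frac{1}{9} + \frac{O}{2}$)
$X{\left(-2,-5 \right)} 19 D{\left(0 \right)} = 3 \cdot 19 \left(- \frac{1}{9} + \frac{1}{2} \cdot 0\right) = 57 \left(- \frac{1}{9} + 0\right) = 57 \left(- \frac{1}{9}\right) = - \frac{19}{3}$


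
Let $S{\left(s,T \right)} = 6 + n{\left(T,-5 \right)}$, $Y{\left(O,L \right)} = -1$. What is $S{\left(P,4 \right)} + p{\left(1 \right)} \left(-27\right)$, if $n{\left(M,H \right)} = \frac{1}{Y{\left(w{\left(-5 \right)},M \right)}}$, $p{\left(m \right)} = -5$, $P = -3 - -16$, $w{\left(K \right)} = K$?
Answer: $140$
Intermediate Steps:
$P = 13$ ($P = -3 + 16 = 13$)
$n{\left(M,H \right)} = -1$ ($n{\left(M,H \right)} = \frac{1}{-1} = -1$)
$S{\left(s,T \right)} = 5$ ($S{\left(s,T \right)} = 6 - 1 = 5$)
$S{\left(P,4 \right)} + p{\left(1 \right)} \left(-27\right) = 5 - -135 = 5 + 135 = 140$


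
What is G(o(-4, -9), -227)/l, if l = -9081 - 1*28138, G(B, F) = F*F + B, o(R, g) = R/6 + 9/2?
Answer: -44171/31902 ≈ -1.3846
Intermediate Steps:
o(R, g) = 9/2 + R/6 (o(R, g) = R*(⅙) + 9*(½) = R/6 + 9/2 = 9/2 + R/6)
G(B, F) = B + F² (G(B, F) = F² + B = B + F²)
l = -37219 (l = -9081 - 28138 = -37219)
G(o(-4, -9), -227)/l = ((9/2 + (⅙)*(-4)) + (-227)²)/(-37219) = ((9/2 - ⅔) + 51529)*(-1/37219) = (23/6 + 51529)*(-1/37219) = (309197/6)*(-1/37219) = -44171/31902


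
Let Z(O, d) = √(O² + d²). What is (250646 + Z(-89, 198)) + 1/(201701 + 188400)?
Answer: 97777255247/390101 + 5*√1885 ≈ 2.5086e+5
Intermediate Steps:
(250646 + Z(-89, 198)) + 1/(201701 + 188400) = (250646 + √((-89)² + 198²)) + 1/(201701 + 188400) = (250646 + √(7921 + 39204)) + 1/390101 = (250646 + √47125) + 1/390101 = (250646 + 5*√1885) + 1/390101 = 97777255247/390101 + 5*√1885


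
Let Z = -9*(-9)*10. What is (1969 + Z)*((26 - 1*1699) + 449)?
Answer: -3401496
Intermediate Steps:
Z = 810 (Z = 81*10 = 810)
(1969 + Z)*((26 - 1*1699) + 449) = (1969 + 810)*((26 - 1*1699) + 449) = 2779*((26 - 1699) + 449) = 2779*(-1673 + 449) = 2779*(-1224) = -3401496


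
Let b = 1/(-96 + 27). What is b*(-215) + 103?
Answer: 7322/69 ≈ 106.12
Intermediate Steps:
b = -1/69 (b = 1/(-69) = -1/69 ≈ -0.014493)
b*(-215) + 103 = -1/69*(-215) + 103 = 215/69 + 103 = 7322/69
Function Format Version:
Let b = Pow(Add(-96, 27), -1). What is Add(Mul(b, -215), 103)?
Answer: Rational(7322, 69) ≈ 106.12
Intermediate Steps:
b = Rational(-1, 69) (b = Pow(-69, -1) = Rational(-1, 69) ≈ -0.014493)
Add(Mul(b, -215), 103) = Add(Mul(Rational(-1, 69), -215), 103) = Add(Rational(215, 69), 103) = Rational(7322, 69)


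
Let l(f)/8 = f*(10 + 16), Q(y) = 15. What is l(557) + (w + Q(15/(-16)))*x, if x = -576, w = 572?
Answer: -222256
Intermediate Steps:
l(f) = 208*f (l(f) = 8*(f*(10 + 16)) = 8*(f*26) = 8*(26*f) = 208*f)
l(557) + (w + Q(15/(-16)))*x = 208*557 + (572 + 15)*(-576) = 115856 + 587*(-576) = 115856 - 338112 = -222256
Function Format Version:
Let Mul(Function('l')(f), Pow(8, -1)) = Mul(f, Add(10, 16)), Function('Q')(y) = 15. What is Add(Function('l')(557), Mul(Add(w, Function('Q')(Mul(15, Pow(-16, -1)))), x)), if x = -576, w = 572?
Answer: -222256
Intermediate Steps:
Function('l')(f) = Mul(208, f) (Function('l')(f) = Mul(8, Mul(f, Add(10, 16))) = Mul(8, Mul(f, 26)) = Mul(8, Mul(26, f)) = Mul(208, f))
Add(Function('l')(557), Mul(Add(w, Function('Q')(Mul(15, Pow(-16, -1)))), x)) = Add(Mul(208, 557), Mul(Add(572, 15), -576)) = Add(115856, Mul(587, -576)) = Add(115856, -338112) = -222256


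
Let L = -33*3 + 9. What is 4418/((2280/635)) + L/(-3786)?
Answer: 177026053/143868 ≈ 1230.5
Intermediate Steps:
L = -90 (L = -99 + 9 = -90)
4418/((2280/635)) + L/(-3786) = 4418/((2280/635)) - 90/(-3786) = 4418/((2280*(1/635))) - 90*(-1/3786) = 4418/(456/127) + 15/631 = 4418*(127/456) + 15/631 = 280543/228 + 15/631 = 177026053/143868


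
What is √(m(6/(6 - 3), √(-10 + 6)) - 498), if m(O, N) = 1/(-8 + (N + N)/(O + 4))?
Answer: √(-41892240 - 870*I)/290 ≈ 0.00023175 - 22.319*I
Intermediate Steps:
m(O, N) = 1/(-8 + 2*N/(4 + O)) (m(O, N) = 1/(-8 + (2*N)/(4 + O)) = 1/(-8 + 2*N/(4 + O)))
√(m(6/(6 - 3), √(-10 + 6)) - 498) = √((4 + 6/(6 - 3))/(2*(-16 + √(-10 + 6) - 4*6/(6 - 3))) - 498) = √((4 + 6/3)/(2*(-16 + √(-4) - 4*6/3)) - 498) = √((4 + (⅓)*6)/(2*(-16 + 2*I - 4*6/3)) - 498) = √((4 + 2)/(2*(-16 + 2*I - 4*2)) - 498) = √((½)*6/(-16 + 2*I - 8) - 498) = √((½)*6/(-24 + 2*I) - 498) = √((½)*((-24 - 2*I)/580)*6 - 498) = √((-18/145 - 3*I/290) - 498) = √(-72228/145 - 3*I/290)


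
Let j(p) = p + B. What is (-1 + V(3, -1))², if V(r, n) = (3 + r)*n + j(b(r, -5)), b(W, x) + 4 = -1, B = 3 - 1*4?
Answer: 169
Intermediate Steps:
B = -1 (B = 3 - 4 = -1)
b(W, x) = -5 (b(W, x) = -4 - 1 = -5)
j(p) = -1 + p (j(p) = p - 1 = -1 + p)
V(r, n) = -6 + n*(3 + r) (V(r, n) = (3 + r)*n + (-1 - 5) = n*(3 + r) - 6 = -6 + n*(3 + r))
(-1 + V(3, -1))² = (-1 + (-6 + 3*(-1) - 1*3))² = (-1 + (-6 - 3 - 3))² = (-1 - 12)² = (-13)² = 169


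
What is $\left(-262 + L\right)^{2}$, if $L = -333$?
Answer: $354025$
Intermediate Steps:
$\left(-262 + L\right)^{2} = \left(-262 - 333\right)^{2} = \left(-595\right)^{2} = 354025$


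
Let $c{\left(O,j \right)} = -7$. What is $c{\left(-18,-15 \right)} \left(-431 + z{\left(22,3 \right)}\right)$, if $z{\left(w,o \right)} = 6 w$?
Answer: $2093$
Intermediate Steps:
$c{\left(-18,-15 \right)} \left(-431 + z{\left(22,3 \right)}\right) = - 7 \left(-431 + 6 \cdot 22\right) = - 7 \left(-431 + 132\right) = \left(-7\right) \left(-299\right) = 2093$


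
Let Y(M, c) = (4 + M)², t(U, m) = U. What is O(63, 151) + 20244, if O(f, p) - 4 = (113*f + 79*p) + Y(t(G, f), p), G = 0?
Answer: 39312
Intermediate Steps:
O(f, p) = 20 + 79*p + 113*f (O(f, p) = 4 + ((113*f + 79*p) + (4 + 0)²) = 4 + ((79*p + 113*f) + 4²) = 4 + ((79*p + 113*f) + 16) = 4 + (16 + 79*p + 113*f) = 20 + 79*p + 113*f)
O(63, 151) + 20244 = (20 + 79*151 + 113*63) + 20244 = (20 + 11929 + 7119) + 20244 = 19068 + 20244 = 39312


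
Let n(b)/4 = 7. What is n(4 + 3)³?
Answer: 21952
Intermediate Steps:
n(b) = 28 (n(b) = 4*7 = 28)
n(4 + 3)³ = 28³ = 21952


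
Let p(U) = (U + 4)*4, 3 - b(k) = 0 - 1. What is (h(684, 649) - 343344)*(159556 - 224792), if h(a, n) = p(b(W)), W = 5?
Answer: 22396301632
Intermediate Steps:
b(k) = 4 (b(k) = 3 - (0 - 1) = 3 - 1*(-1) = 3 + 1 = 4)
p(U) = 16 + 4*U (p(U) = (4 + U)*4 = 16 + 4*U)
h(a, n) = 32 (h(a, n) = 16 + 4*4 = 16 + 16 = 32)
(h(684, 649) - 343344)*(159556 - 224792) = (32 - 343344)*(159556 - 224792) = -343312*(-65236) = 22396301632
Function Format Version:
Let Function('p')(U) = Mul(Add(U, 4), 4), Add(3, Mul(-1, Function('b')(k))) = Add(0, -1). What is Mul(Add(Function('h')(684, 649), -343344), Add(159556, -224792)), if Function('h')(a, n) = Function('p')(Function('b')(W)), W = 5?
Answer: 22396301632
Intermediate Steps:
Function('b')(k) = 4 (Function('b')(k) = Add(3, Mul(-1, Add(0, -1))) = Add(3, Mul(-1, -1)) = Add(3, 1) = 4)
Function('p')(U) = Add(16, Mul(4, U)) (Function('p')(U) = Mul(Add(4, U), 4) = Add(16, Mul(4, U)))
Function('h')(a, n) = 32 (Function('h')(a, n) = Add(16, Mul(4, 4)) = Add(16, 16) = 32)
Mul(Add(Function('h')(684, 649), -343344), Add(159556, -224792)) = Mul(Add(32, -343344), Add(159556, -224792)) = Mul(-343312, -65236) = 22396301632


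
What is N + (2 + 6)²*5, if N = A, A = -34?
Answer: 286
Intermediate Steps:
N = -34
N + (2 + 6)²*5 = -34 + (2 + 6)²*5 = -34 + 8²*5 = -34 + 64*5 = -34 + 320 = 286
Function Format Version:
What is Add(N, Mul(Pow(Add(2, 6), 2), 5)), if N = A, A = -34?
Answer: 286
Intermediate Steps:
N = -34
Add(N, Mul(Pow(Add(2, 6), 2), 5)) = Add(-34, Mul(Pow(Add(2, 6), 2), 5)) = Add(-34, Mul(Pow(8, 2), 5)) = Add(-34, Mul(64, 5)) = Add(-34, 320) = 286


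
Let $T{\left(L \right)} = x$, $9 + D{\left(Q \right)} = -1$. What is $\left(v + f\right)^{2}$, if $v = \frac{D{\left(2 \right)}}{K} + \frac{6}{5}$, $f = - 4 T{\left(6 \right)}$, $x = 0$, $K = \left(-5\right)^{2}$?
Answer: $\frac{16}{25} \approx 0.64$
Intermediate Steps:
$K = 25$
$D{\left(Q \right)} = -10$ ($D{\left(Q \right)} = -9 - 1 = -10$)
$T{\left(L \right)} = 0$
$f = 0$ ($f = \left(-4\right) 0 = 0$)
$v = \frac{4}{5}$ ($v = - \frac{10}{25} + \frac{6}{5} = \left(-10\right) \frac{1}{25} + 6 \cdot \frac{1}{5} = - \frac{2}{5} + \frac{6}{5} = \frac{4}{5} \approx 0.8$)
$\left(v + f\right)^{2} = \left(\frac{4}{5} + 0\right)^{2} = \left(\frac{4}{5}\right)^{2} = \frac{16}{25}$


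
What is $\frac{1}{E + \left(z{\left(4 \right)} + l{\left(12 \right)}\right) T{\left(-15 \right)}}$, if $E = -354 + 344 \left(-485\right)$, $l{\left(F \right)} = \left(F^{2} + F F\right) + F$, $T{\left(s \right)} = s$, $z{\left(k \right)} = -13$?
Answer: $- \frac{1}{171499} \approx -5.8309 \cdot 10^{-6}$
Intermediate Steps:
$l{\left(F \right)} = F + 2 F^{2}$ ($l{\left(F \right)} = \left(F^{2} + F^{2}\right) + F = 2 F^{2} + F = F + 2 F^{2}$)
$E = -167194$ ($E = -354 - 166840 = -167194$)
$\frac{1}{E + \left(z{\left(4 \right)} + l{\left(12 \right)}\right) T{\left(-15 \right)}} = \frac{1}{-167194 + \left(-13 + 12 \left(1 + 2 \cdot 12\right)\right) \left(-15\right)} = \frac{1}{-167194 + \left(-13 + 12 \left(1 + 24\right)\right) \left(-15\right)} = \frac{1}{-167194 + \left(-13 + 12 \cdot 25\right) \left(-15\right)} = \frac{1}{-167194 + \left(-13 + 300\right) \left(-15\right)} = \frac{1}{-167194 + 287 \left(-15\right)} = \frac{1}{-167194 - 4305} = \frac{1}{-171499} = - \frac{1}{171499}$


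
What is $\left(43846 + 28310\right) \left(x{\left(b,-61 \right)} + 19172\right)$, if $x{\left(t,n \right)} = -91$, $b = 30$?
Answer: $1376808636$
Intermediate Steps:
$\left(43846 + 28310\right) \left(x{\left(b,-61 \right)} + 19172\right) = \left(43846 + 28310\right) \left(-91 + 19172\right) = 72156 \cdot 19081 = 1376808636$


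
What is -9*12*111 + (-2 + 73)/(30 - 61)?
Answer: -371699/31 ≈ -11990.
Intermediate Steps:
-9*12*111 + (-2 + 73)/(30 - 61) = -108*111 + 71/(-31) = -11988 + 71*(-1/31) = -11988 - 71/31 = -371699/31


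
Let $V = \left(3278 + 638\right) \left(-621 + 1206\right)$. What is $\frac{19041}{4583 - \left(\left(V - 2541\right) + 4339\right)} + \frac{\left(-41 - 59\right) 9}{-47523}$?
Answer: $\frac{384794019}{36245396075} \approx 0.010616$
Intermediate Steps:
$V = 2290860$ ($V = 3916 \cdot 585 = 2290860$)
$\frac{19041}{4583 - \left(\left(V - 2541\right) + 4339\right)} + \frac{\left(-41 - 59\right) 9}{-47523} = \frac{19041}{4583 - \left(\left(2290860 - 2541\right) + 4339\right)} + \frac{\left(-41 - 59\right) 9}{-47523} = \frac{19041}{4583 - \left(2288319 + 4339\right)} + \left(-41 - 59\right) 9 \left(- \frac{1}{47523}\right) = \frac{19041}{4583 - 2292658} + \left(-100\right) 9 \left(- \frac{1}{47523}\right) = \frac{19041}{4583 - 2292658} - - \frac{300}{15841} = \frac{19041}{-2288075} + \frac{300}{15841} = 19041 \left(- \frac{1}{2288075}\right) + \frac{300}{15841} = - \frac{19041}{2288075} + \frac{300}{15841} = \frac{384794019}{36245396075}$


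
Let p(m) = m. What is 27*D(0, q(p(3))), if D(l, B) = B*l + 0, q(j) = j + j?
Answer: 0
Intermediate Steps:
q(j) = 2*j
D(l, B) = B*l
27*D(0, q(p(3))) = 27*((2*3)*0) = 27*(6*0) = 27*0 = 0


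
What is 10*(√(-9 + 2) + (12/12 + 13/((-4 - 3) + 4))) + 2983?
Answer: 8849/3 + 10*I*√7 ≈ 2949.7 + 26.458*I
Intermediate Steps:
10*(√(-9 + 2) + (12/12 + 13/((-4 - 3) + 4))) + 2983 = 10*(√(-7) + (12*(1/12) + 13/(-7 + 4))) + 2983 = 10*(I*√7 + (1 + 13/(-3))) + 2983 = 10*(I*√7 + (1 + 13*(-⅓))) + 2983 = 10*(I*√7 + (1 - 13/3)) + 2983 = 10*(I*√7 - 10/3) + 2983 = 10*(-10/3 + I*√7) + 2983 = (-100/3 + 10*I*√7) + 2983 = 8849/3 + 10*I*√7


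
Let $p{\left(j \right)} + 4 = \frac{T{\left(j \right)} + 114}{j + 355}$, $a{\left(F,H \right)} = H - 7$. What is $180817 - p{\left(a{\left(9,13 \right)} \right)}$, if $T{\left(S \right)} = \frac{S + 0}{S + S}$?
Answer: $\frac{130552533}{722} \approx 1.8082 \cdot 10^{5}$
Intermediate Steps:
$T{\left(S \right)} = \frac{1}{2}$ ($T{\left(S \right)} = \frac{S}{2 S} = S \frac{1}{2 S} = \frac{1}{2}$)
$a{\left(F,H \right)} = -7 + H$
$p{\left(j \right)} = -4 + \frac{229}{2 \left(355 + j\right)}$ ($p{\left(j \right)} = -4 + \frac{\frac{1}{2} + 114}{j + 355} = -4 + \frac{229}{2 \left(355 + j\right)}$)
$180817 - p{\left(a{\left(9,13 \right)} \right)} = 180817 - \frac{-2611 - 8 \left(-7 + 13\right)}{2 \left(355 + \left(-7 + 13\right)\right)} = 180817 - \frac{-2611 - 48}{2 \left(355 + 6\right)} = 180817 - \frac{-2611 - 48}{2 \cdot 361} = 180817 - \frac{1}{2} \cdot \frac{1}{361} \left(-2659\right) = 180817 - - \frac{2659}{722} = 180817 + \frac{2659}{722} = \frac{130552533}{722}$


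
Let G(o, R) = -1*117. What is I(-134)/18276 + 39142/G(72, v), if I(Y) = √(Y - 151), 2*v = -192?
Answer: -39142/117 + I*√285/18276 ≈ -334.55 + 0.00092372*I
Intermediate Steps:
v = -96 (v = (½)*(-192) = -96)
G(o, R) = -117
I(Y) = √(-151 + Y)
I(-134)/18276 + 39142/G(72, v) = √(-151 - 134)/18276 + 39142/(-117) = √(-285)*(1/18276) + 39142*(-1/117) = (I*√285)*(1/18276) - 39142/117 = I*√285/18276 - 39142/117 = -39142/117 + I*√285/18276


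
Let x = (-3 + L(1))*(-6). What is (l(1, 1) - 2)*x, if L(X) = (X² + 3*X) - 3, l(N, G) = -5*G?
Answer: -84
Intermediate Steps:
L(X) = -3 + X² + 3*X
x = 12 (x = (-3 + (-3 + 1² + 3*1))*(-6) = (-3 + (-3 + 1 + 3))*(-6) = (-3 + 1)*(-6) = -2*(-6) = 12)
(l(1, 1) - 2)*x = (-5*1 - 2)*12 = (-5 - 2)*12 = -7*12 = -84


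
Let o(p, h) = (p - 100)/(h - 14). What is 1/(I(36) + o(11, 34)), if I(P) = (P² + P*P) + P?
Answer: 20/52471 ≈ 0.00038116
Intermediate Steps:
I(P) = P + 2*P² (I(P) = (P² + P²) + P = 2*P² + P = P + 2*P²)
o(p, h) = (-100 + p)/(-14 + h)
1/(I(36) + o(11, 34)) = 1/(36*(1 + 2*36) + (-100 + 11)/(-14 + 34)) = 1/(36*(1 + 72) - 89/20) = 1/(36*73 + (1/20)*(-89)) = 1/(2628 - 89/20) = 1/(52471/20) = 20/52471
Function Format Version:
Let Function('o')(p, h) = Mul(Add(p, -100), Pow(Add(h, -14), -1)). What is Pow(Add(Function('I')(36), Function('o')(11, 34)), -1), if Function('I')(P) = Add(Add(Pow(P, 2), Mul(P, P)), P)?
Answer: Rational(20, 52471) ≈ 0.00038116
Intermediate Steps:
Function('I')(P) = Add(P, Mul(2, Pow(P, 2))) (Function('I')(P) = Add(Add(Pow(P, 2), Pow(P, 2)), P) = Add(Mul(2, Pow(P, 2)), P) = Add(P, Mul(2, Pow(P, 2))))
Function('o')(p, h) = Mul(Pow(Add(-14, h), -1), Add(-100, p)) (Function('o')(p, h) = Mul(Add(-100, p), Pow(Add(-14, h), -1)) = Mul(Pow(Add(-14, h), -1), Add(-100, p)))
Pow(Add(Function('I')(36), Function('o')(11, 34)), -1) = Pow(Add(Mul(36, Add(1, Mul(2, 36))), Mul(Pow(Add(-14, 34), -1), Add(-100, 11))), -1) = Pow(Add(Mul(36, Add(1, 72)), Mul(Pow(20, -1), -89)), -1) = Pow(Add(Mul(36, 73), Mul(Rational(1, 20), -89)), -1) = Pow(Add(2628, Rational(-89, 20)), -1) = Pow(Rational(52471, 20), -1) = Rational(20, 52471)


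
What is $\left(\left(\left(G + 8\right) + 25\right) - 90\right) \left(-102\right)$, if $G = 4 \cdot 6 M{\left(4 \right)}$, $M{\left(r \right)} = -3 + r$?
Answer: $3366$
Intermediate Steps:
$G = 24$ ($G = 4 \cdot 6 \left(-3 + 4\right) = 24 \cdot 1 = 24$)
$\left(\left(\left(G + 8\right) + 25\right) - 90\right) \left(-102\right) = \left(\left(\left(24 + 8\right) + 25\right) - 90\right) \left(-102\right) = \left(\left(32 + 25\right) - 90\right) \left(-102\right) = \left(57 - 90\right) \left(-102\right) = \left(-33\right) \left(-102\right) = 3366$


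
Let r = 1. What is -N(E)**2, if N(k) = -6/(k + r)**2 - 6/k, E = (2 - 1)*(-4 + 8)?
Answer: -7569/2500 ≈ -3.0276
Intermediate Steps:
E = 4 (E = 1*4 = 4)
N(k) = -6/k - 6/(1 + k)**2 (N(k) = -6/(k + 1)**2 - 6/k = -6/(1 + k)**2 - 6/k = -6/k - 6/(1 + k)**2)
-N(E)**2 = -(-6/4 - 6/(1 + 4)**2)**2 = -(-6*1/4 - 6/5**2)**2 = -(-3/2 - 6*1/25)**2 = -(-3/2 - 6/25)**2 = -(-87/50)**2 = -1*7569/2500 = -7569/2500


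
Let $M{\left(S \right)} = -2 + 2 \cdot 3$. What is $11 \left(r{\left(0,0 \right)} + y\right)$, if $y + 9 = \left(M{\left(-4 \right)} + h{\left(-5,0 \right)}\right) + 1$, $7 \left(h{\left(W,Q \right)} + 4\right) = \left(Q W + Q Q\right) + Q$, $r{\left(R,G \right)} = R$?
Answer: $-88$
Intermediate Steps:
$M{\left(S \right)} = 4$ ($M{\left(S \right)} = -2 + 6 = 4$)
$h{\left(W,Q \right)} = -4 + \frac{Q}{7} + \frac{Q^{2}}{7} + \frac{Q W}{7}$ ($h{\left(W,Q \right)} = -4 + \frac{\left(Q W + Q Q\right) + Q}{7} = -4 + \frac{\left(Q W + Q^{2}\right) + Q}{7} = -4 + \frac{\left(Q^{2} + Q W\right) + Q}{7} = -4 + \frac{Q + Q^{2} + Q W}{7} = -4 + \left(\frac{Q}{7} + \frac{Q^{2}}{7} + \frac{Q W}{7}\right) = -4 + \frac{Q}{7} + \frac{Q^{2}}{7} + \frac{Q W}{7}$)
$y = -8$ ($y = -9 + \left(\left(4 + \left(-4 + \frac{1}{7} \cdot 0 + \frac{0^{2}}{7} + \frac{1}{7} \cdot 0 \left(-5\right)\right)\right) + 1\right) = -9 + \left(\left(4 + \left(-4 + 0 + \frac{1}{7} \cdot 0 + 0\right)\right) + 1\right) = -9 + \left(\left(4 + \left(-4 + 0 + 0 + 0\right)\right) + 1\right) = -9 + \left(\left(4 - 4\right) + 1\right) = -9 + \left(0 + 1\right) = -9 + 1 = -8$)
$11 \left(r{\left(0,0 \right)} + y\right) = 11 \left(0 - 8\right) = 11 \left(-8\right) = -88$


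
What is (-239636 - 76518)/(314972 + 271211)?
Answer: -316154/586183 ≈ -0.53934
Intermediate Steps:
(-239636 - 76518)/(314972 + 271211) = -316154/586183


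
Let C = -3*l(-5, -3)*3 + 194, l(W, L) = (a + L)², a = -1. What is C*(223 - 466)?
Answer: -12150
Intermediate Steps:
l(W, L) = (-1 + L)²
C = 50 (C = -3*(-1 - 3)²*3 + 194 = -3*(-4)²*3 + 194 = -3*16*3 + 194 = -48*3 + 194 = -144 + 194 = 50)
C*(223 - 466) = 50*(223 - 466) = 50*(-243) = -12150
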